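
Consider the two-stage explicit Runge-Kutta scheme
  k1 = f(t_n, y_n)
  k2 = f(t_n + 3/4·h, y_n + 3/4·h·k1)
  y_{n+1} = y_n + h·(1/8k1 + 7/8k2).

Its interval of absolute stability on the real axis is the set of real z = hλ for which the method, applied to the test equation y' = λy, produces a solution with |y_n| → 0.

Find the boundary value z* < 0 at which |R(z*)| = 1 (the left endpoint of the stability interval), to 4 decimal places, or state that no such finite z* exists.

left endpoint -1.5238.

With y'=λy (z=hλ):
  k1=λy_n ⇒ h·k1=z·y_n;  k2=λ(1+3/4z)y_n ⇒ h·k2=z(1+3/4z)y_n
  y_{n+1}/y_n = 1 + 1/8z + 7/8z(1+3/4z) = 1 + z + 21/32z²
  R(z) = 1 + z + 21/32z².

Need |R(x)|<1, x<0.
x=-1.34: |R|=0.8384
R=1: x+21/32x²=0 ⇒ x=−32/21=-1.5238; min R=1−1/(4·21/32)=0.6190>−1
Confirm numerically:
  x=-1.217: |R|=0.75496 <1
  x=-1.168: |R|=0.72727 <1
  x=-0.960: |R|=0.64480 <1
  x=-2.099: |R|=1.79231 >1
  x=-1.806: |R|=1.33445 >1
  x=-1.781: |R|=1.30060 >1
So |R|<1 on (-1.5238, 0).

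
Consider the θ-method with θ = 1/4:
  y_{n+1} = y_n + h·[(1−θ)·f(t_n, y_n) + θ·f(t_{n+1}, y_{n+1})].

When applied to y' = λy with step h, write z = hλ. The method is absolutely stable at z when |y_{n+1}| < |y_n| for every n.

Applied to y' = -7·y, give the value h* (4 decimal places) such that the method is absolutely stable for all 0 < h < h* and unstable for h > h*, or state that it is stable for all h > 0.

(-4.0000,0); λ=-7 ⇒ h* = (4)/7 = 0.5714.

With y'=λy (z=hλ):
  y_{n+1} = y_n + z·[3/4·y_n + 1/4·y_{n+1}] ⇒ (1 − 1/4z)y_{n+1} = (1 + 3/4z)y_n
  ⇒ R(z) = (1 + 3/4z)/(1 − 1/4z).

Find x<0 with |R(x)|<1.
x=-1.56: |R|=0.1223
R=−1: 1+3/4x = −1+1/4x ⇒ -1/2x=2 ⇒ x=2/(-1/2)=-4.0000
Confirm numerically:
  x=-3.201: |R|=0.77809 <1
  x=-2.853: |R|=0.66526 <1
  x=-2.325: |R|=0.47036 <1
  x=-1.782: |R|=0.23279 <1
  x=-4.419: |R|=1.09954 >1
  x=-4.192: |R|=1.04688 >1
So |R|<1 on (-4.0000, 0).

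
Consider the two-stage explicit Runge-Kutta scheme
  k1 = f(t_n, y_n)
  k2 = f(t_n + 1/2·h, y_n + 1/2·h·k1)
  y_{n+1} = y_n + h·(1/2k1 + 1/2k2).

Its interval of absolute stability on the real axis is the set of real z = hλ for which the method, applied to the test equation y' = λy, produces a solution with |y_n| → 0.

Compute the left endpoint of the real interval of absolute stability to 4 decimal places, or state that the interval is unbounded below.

left endpoint -4.0000.

Test eqn y'=λy, z=hλ:
  k1=λy_n ⇒ h·k1=z·y_n;  k2=λ(1+1/2z)y_n ⇒ h·k2=z(1+1/2z)y_n
  y_{n+1}/y_n = 1 + 1/2z + 1/2z(1+1/2z) = 1 + z + 1/4z²
  Hence R(z) = 1 + z + 1/4z².

Boundary: |R(x)|=1, x<0.
x=-1.15: |R|=0.1806
R=1: x+1/4x²=0 ⇒ x=−4=-4.0000; min R=1−1/(4·1/4)=0.0000>−1
Confirm numerically:
  x=-3.497: |R|=0.56025 <1
  x=-3.419: |R|=0.50339 <1
  x=-2.667: |R|=0.11122 <1
  x=-4.548: |R|=1.62308 >1
  x=-4.362: |R|=1.39476 >1
  x=-4.060: |R|=1.06090 >1
So |R|<1 on (-4.0000, 0).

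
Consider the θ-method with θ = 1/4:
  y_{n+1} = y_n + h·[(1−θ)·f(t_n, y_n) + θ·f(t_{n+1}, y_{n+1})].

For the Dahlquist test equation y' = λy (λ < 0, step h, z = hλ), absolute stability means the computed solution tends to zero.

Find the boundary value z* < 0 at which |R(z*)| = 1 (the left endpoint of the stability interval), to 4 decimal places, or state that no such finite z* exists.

Set f=λy, z=hλ:
  y_{n+1} = y_n + z·[3/4·y_n + 1/4·y_{n+1}] ⇒ (1 − 1/4z)y_{n+1} = (1 + 3/4z)y_n
  R(z) = (1 + 3/4z)/(1 − 1/4z).

Find x<0 with |R(x)|<1.
x=-1.01: |R|=0.1936
R=−1: 1+3/4x = −1+1/4x ⇒ -1/2x=2 ⇒ x=2/(-1/2)=-4.0000
Confirm numerically:
  x=-3.768: |R|=0.94027 <1
  x=-3.257: |R|=0.79523 <1
  x=-2.290: |R|=0.45628 <1
  x=-2.175: |R|=0.40891 <1
  x=-4.582: |R|=1.13563 >1
  x=-4.432: |R|=1.10247 >1
  x=-4.147: |R|=1.03609 >1
Interval (-4.0000, 0).

left endpoint -4.0000.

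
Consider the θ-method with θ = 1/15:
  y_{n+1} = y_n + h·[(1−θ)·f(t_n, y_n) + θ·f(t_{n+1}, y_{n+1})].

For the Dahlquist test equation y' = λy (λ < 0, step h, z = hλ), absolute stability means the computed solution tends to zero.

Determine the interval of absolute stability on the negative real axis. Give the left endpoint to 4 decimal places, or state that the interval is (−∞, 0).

(-2.3077, 0).

Set f=λy, z=hλ:
  y_{n+1} = y_n + z·[14/15·y_n + 1/15·y_{n+1}] ⇒ (1 − 1/15z)y_{n+1} = (1 + 14/15z)y_n
  Hence R(z) = (1 + 14/15z)/(1 − 1/15z).

Solve |R(x)|<1 on ℝ⁻.
x=-1.67: |R|=0.5027
R=−1: 1+14/15x = −1+1/15x ⇒ -13/15x=2 ⇒ x=2/(-13/15)=-2.3077
Confirm numerically:
  x=-2.212: |R|=0.92772 <1
  x=-2.091: |R|=0.83518 <1
  x=-2.064: |R|=0.81435 <1
  x=-2.733: |R|=1.31179 >1
  x=-2.519: |R|=1.15680 >1
So |R|<1 on (-2.3077, 0).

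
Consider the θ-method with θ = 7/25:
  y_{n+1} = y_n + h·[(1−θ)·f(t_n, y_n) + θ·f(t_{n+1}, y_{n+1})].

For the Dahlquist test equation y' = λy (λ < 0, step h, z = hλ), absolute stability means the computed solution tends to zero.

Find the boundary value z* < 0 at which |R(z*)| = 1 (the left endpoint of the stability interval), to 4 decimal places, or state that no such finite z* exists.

z* = -4.5455.

On y'=λy, z=hλ:
  y_{n+1} = y_n + z·[18/25·y_n + 7/25·y_{n+1}] ⇒ (1 − 7/25z)y_{n+1} = (1 + 18/25z)y_n
  ⇒ R(z) = (1 + 18/25z)/(1 − 7/25z).

Find x<0 with |R(x)|<1.
x=-1: |R|=0.2188
R=−1: 1+18/25x = −1+7/25x ⇒ -11/25x=2 ⇒ x=2/(-11/25)=-4.5455
Confirm numerically:
  x=-3.376: |R|=0.73548 <1
  x=-2.991: |R|=0.62777 <1
  x=-2.213: |R|=0.36635 <1
  x=-5.104: |R|=1.10117 >1
  x=-5.022: |R|=1.08714 >1
Stable set (-4.5455, 0).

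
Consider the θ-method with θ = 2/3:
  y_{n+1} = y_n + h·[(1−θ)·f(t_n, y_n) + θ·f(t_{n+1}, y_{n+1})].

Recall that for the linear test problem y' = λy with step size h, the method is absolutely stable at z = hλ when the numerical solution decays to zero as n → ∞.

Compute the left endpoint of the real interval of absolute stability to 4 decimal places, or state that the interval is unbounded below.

interval (−∞, 0).

On y'=λy, z=hλ:
  y_{n+1} = y_n + z·[1/3·y_n + 2/3·y_{n+1}] ⇒ (1 − 2/3z)y_{n+1} = (1 + 1/3z)y_n
  so R(z) = (1 + 1/3z)/(1 − 2/3z).

Find x<0 with |R(x)|<1.
x=-1.78: |R|=0.1860
x=-2: |R|=0.1429
x=-10: |R|=0.3043
x=-100: |R|=0.4778
θ=2/3≥1/2 ⇒ |1+1/3x|<|1−2/3x| ∀x<0 ⇒ unbounded interval.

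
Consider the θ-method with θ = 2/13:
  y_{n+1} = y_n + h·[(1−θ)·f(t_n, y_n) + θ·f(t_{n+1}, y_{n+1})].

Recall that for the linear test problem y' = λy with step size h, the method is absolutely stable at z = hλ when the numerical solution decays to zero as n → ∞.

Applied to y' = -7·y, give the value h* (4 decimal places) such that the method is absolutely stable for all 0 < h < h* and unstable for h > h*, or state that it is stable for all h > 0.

(-2.8889,0); λ=-7 ⇒ h* = (26/9)/7 = 0.4127.

With y'=λy (z=hλ):
  y_{n+1} = y_n + z·[11/13·y_n + 2/13·y_{n+1}] ⇒ (1 − 2/13z)y_{n+1} = (1 + 11/13z)y_n
  so R(z) = (1 + 11/13z)/(1 − 2/13z).

Boundary: |R(x)|=1, x<0.
x=-0.4: |R|=0.6232
R=−1: 1+11/13x = −1+2/13x ⇒ -9/13x=2 ⇒ x=2/(-9/13)=-2.8889
Confirm numerically:
  x=-2.294: |R|=0.69559 <1
  x=-1.793: |R|=0.40534 <1
  x=-1.252: |R|=0.04979 <1
  x=-3.376: |R|=1.22195 >1
  x=-3.255: |R|=1.16889 >1
  x=-3.139: |R|=1.11677 >1
So |R|<1 on (-2.8889, 0).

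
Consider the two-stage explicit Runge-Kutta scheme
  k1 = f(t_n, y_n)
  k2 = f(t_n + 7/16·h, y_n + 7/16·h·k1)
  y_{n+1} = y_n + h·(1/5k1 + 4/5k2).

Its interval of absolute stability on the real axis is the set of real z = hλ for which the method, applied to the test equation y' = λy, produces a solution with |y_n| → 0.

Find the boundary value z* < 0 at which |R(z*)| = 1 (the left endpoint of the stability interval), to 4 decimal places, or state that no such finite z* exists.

On y'=λy, z=hλ:
  k1=λy_n ⇒ h·k1=z·y_n;  k2=λ(1+7/16z)y_n ⇒ h·k2=z(1+7/16z)y_n
  y_{n+1}/y_n = 1 + 1/5z + 4/5z(1+7/16z) = 1 + z + 7/20z²
  so R(z) = 1 + z + 7/20z².

Boundary: |R(x)|=1, x<0.
x=-0.47: |R|=0.6073
R=1: x+7/20x²=0 ⇒ x=−20/7=-2.8571; min R=1−1/(4·7/20)=0.2857>−1
Confirm numerically:
  x=-2.410: |R|=0.62284 <1
  x=-2.396: |R|=0.61329 <1
  x=-1.341: |R|=0.28840 <1
  x=-1.303: |R|=0.29123 <1
  x=-3.443: |R|=1.70599 >1
  x=-3.255: |R|=1.45326 >1
  x=-3.079: |R|=1.23908 >1
Stable set (-2.8571, 0).

left endpoint -2.8571.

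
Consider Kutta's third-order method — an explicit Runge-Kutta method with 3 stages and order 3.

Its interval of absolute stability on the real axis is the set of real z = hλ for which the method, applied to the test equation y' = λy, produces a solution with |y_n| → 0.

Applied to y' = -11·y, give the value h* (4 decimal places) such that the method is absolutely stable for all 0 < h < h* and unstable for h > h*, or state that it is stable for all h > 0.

On y'=λy, z=hλ:
  order 3, 3-stage ⇒ R(z)=1+z+z^2/2+z^3/6
  (e.g. R(-0.47)=0.62315, |R|=0.62315)

Solve |R(x)|<1 on ℝ⁻.
x=-0.47: |R|=0.6231
|R(-2.77)|=1.4759 |R(-2.12)|=0.4608 |R(-1.1)|=0.2832
Bisect:
  x_lo=-2.9995 |R|=1.9988  x_hi=-0.3819 |R|=0.6817
  mid=-1.69072 |R|=0.06695 →hi
  mid=-2.34512 |R|=0.74486 →hi
  mid=-2.67233 |R|=1.28232 →lo
  mid=-2.50872 |R|=0.99340 →hi
  mid=-2.59053 |R|=1.13254 →lo
  mid=-2.54963 |R|=1.06168 →lo
  mid=-2.52918 |R|=1.02722 →lo
  mid=-2.51895 |R|=1.01023 →lo
  ...
  [-2.51288,-2.51272] ⇒ x*=-2.5127
Interval (-2.5127, 0).

(-2.5127,0); λ=-11 ⇒ h* = 0.2284.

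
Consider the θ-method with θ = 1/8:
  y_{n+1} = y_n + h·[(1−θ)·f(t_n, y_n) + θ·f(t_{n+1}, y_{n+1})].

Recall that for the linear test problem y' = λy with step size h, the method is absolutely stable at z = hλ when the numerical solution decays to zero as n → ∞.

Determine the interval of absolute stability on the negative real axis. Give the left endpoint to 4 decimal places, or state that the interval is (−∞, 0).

(-2.6667, 0).

Test eqn y'=λy, z=hλ:
  y_{n+1} = y_n + z·[7/8·y_n + 1/8·y_{n+1}] ⇒ (1 − 1/8z)y_{n+1} = (1 + 7/8z)y_n
  ⇒ R(z) = (1 + 7/8z)/(1 − 1/8z).

Need |R(x)|<1, x<0.
x=-0.38: |R|=0.6372
R=−1: 1+7/8x = −1+1/8x ⇒ -3/4x=2 ⇒ x=2/(-3/4)=-2.6667
Confirm numerically:
  x=-2.147: |R|=0.69272 <1
  x=-1.705: |R|=0.40546 <1
  x=-1.676: |R|=0.38570 <1
  x=-1.654: |R|=0.37062 <1
  x=-2.979: |R|=1.17069 >1
  x=-2.781: |R|=1.06363 >1
So |R|<1 on (-2.6667, 0).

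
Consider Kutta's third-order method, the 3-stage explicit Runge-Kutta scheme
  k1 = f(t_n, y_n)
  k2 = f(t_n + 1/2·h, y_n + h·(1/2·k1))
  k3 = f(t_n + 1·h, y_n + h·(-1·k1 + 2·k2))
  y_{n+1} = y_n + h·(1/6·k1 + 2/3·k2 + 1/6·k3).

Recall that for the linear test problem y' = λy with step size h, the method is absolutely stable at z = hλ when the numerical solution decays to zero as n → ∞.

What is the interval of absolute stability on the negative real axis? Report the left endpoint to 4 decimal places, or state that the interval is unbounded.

z∈(-2.5127,0).

Set f=λy, z=hλ:
  order 3, 3-stage ⇒ R(z)=1+z+z^2/2+z^3/6
  (e.g. R(-0.3)=0.74050, |R|=0.74050)

Need |R(x)|<1, x<0.
x=-0.3: |R|=0.7405
|R(-2.35)|=0.7517 |R(-2.04)|=0.3741 |R(-1.9)|=0.2382
Bisect:
  x_lo=-3.1683 |R|=2.4498  x_hi=-0.2154 |R|=0.8061
  mid=-1.69186 |R|=0.06779 →hi
  mid=-2.43006 |R|=0.86913 →hi
  mid=-2.79917 |R|=1.53690 →lo
  mid=-2.61461 |R|=1.17552 →lo
  mid=-2.52234 |R|=1.01584 →lo
  mid=-2.47620 |R|=0.94092 →hi
  mid=-2.49927 |R|=0.97798 →hi
  mid=-2.51080 |R|=0.99681 →hi
  mid=-2.51657 |R|=1.00630 →lo
  ...
  [-2.51279,-2.51261] ⇒ x*=-2.5127
So |R|<1 on (-2.5127, 0).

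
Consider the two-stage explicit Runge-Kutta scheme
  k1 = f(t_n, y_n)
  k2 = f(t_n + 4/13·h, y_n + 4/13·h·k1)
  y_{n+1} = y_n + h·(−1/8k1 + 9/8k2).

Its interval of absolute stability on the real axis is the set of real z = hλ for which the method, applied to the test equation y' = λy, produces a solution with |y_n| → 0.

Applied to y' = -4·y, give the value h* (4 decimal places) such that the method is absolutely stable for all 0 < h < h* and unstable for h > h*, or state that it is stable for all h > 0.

(-2.8889,0); λ=-4 ⇒ h* = (26/9)/4 = 0.7222.

With y'=λy (z=hλ):
  k1=λy_n ⇒ h·k1=z·y_n;  k2=λ(1+4/13z)y_n ⇒ h·k2=z(1+4/13z)y_n
  y_{n+1}/y_n = 1 − 1/8z + 9/8z(1+4/13z) = 1 + z + 9/26z²
  ⇒ R(z) = 1 + z + 9/26z².

Solve |R(x)|<1 on ℝ⁻.
x=-0.47: |R|=0.6065
R=1: x+9/26x²=0 ⇒ x=−26/9=-2.8889; min R=1−1/(4·9/26)=0.2778>−1
Confirm numerically:
  x=-2.538: |R|=0.69173 <1
  x=-2.348: |R|=0.56038 <1
  x=-1.631: |R|=0.28982 <1
  x=-3.155: |R|=1.29062 >1
  x=-3.036: |R|=1.15460 >1
  x=-3.027: |R|=1.14471 >1
Interval (-2.8889, 0).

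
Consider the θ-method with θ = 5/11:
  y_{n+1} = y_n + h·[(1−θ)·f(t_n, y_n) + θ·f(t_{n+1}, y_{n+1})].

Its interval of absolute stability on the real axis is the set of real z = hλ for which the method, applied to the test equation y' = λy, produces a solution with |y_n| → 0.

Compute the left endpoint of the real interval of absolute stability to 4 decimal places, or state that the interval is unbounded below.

With y'=λy (z=hλ):
  y_{n+1} = y_n + z·[6/11·y_n + 5/11·y_{n+1}] ⇒ (1 − 5/11z)y_{n+1} = (1 + 6/11z)y_n
  Hence R(z) = (1 + 6/11z)/(1 − 5/11z).

Need |R(x)|<1, x<0.
x=-1.66: |R|=0.0539
R=−1: 1+6/11x = −1+5/11x ⇒ -1/11x=2 ⇒ x=2/(-1/11)=-22.0000
Confirm numerically:
  x=-16.097: |R|=0.93548 <1
  x=-12.010: |R|=0.85939 <1
  x=-9.405: |R|=0.78294 <1
  x=-22.554: |R|=1.00448 >1
  x=-22.433: |R|=1.00352 >1
  x=-22.173: |R|=1.00142 >1
Stable set (-22.0000, 0).

z* = -22.0000.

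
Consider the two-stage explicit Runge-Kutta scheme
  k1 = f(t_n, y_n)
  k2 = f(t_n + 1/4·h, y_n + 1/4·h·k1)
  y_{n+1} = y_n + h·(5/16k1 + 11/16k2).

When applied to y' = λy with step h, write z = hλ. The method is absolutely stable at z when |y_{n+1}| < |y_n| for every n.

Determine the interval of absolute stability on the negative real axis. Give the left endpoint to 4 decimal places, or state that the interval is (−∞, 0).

z∈(-5.8182,0).

On y'=λy, z=hλ:
  k1=λy_n ⇒ h·k1=z·y_n;  k2=λ(1+1/4z)y_n ⇒ h·k2=z(1+1/4z)y_n
  y_{n+1}/y_n = 1 + 5/16z + 11/16z(1+1/4z) = 1 + z + 11/64z²
  R(z) = 1 + z + 11/64z².

Boundary: |R(x)|=1, x<0.
x=-0.77: |R|=0.3319
R=1: x+11/64x²=0 ⇒ x=−64/11=-5.8182; min R=1−1/(4·11/64)=-0.4545>−1
Confirm numerically:
  x=-4.861: |R|=0.20029 <1
  x=-4.263: |R|=0.13949 <1
  x=-4.086: |R|=0.21648 <1
  x=-6.334: |R|=1.56155 >1
  x=-6.301: |R|=1.52288 >1
So |R|<1 on (-5.8182, 0).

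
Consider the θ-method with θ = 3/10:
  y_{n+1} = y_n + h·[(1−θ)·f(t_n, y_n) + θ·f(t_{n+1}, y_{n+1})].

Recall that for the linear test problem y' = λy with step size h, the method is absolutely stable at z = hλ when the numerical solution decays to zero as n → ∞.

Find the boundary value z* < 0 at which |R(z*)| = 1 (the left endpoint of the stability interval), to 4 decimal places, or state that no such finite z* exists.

z* = -5.0000.

With y'=λy (z=hλ):
  y_{n+1} = y_n + z·[7/10·y_n + 3/10·y_{n+1}] ⇒ (1 − 3/10z)y_{n+1} = (1 + 7/10z)y_n
  R(z) = (1 + 7/10z)/(1 − 3/10z).

Boundary: |R(x)|=1, x<0.
x=-0.34: |R|=0.6915
R=−1: 1+7/10x = −1+3/10x ⇒ -2/5x=2 ⇒ x=2/(-2/5)=-5.0000
Confirm numerically:
  x=-4.795: |R|=0.96637 <1
  x=-4.359: |R|=0.88889 <1
  x=-3.954: |R|=0.80862 <1
  x=-2.722: |R|=0.49840 <1
  x=-5.561: |R|=1.08410 >1
  x=-5.356: |R|=1.05463 >1
  x=-5.156: |R|=1.02450 >1
Interval (-5.0000, 0).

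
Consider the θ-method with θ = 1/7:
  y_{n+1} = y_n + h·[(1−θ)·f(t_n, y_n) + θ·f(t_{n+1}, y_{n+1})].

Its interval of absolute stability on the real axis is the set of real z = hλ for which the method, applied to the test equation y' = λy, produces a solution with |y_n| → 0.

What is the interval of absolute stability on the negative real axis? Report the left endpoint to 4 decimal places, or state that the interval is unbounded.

With y'=λy (z=hλ):
  y_{n+1} = y_n + z·[6/7·y_n + 1/7·y_{n+1}] ⇒ (1 − 1/7z)y_{n+1} = (1 + 6/7z)y_n
  R(z) = (1 + 6/7z)/(1 − 1/7z).

Boundary: |R(x)|=1, x<0.
x=-1.38: |R|=0.1527
R=−1: 1+6/7x = −1+1/7x ⇒ -5/7x=2 ⇒ x=2/(-5/7)=-2.8000
Confirm numerically:
  x=-2.314: |R|=0.73910 <1
  x=-2.143: |R|=0.64071 <1
  x=-2.141: |R|=0.63954 <1
  x=-3.133: |R|=1.16431 >1
  x=-2.945: |R|=1.07290 >1
Interval (-2.8000, 0).

(-2.8000, 0).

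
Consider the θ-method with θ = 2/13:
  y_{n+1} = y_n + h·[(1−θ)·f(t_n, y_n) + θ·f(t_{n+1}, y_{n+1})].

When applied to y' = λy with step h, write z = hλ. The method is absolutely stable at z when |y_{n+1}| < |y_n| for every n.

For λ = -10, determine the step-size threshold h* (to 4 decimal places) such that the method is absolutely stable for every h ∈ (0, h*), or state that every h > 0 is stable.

(-2.8889,0); λ=-10 ⇒ h* = (26/9)/10 = 0.2889.

Set f=λy, z=hλ:
  y_{n+1} = y_n + z·[11/13·y_n + 2/13·y_{n+1}] ⇒ (1 − 2/13z)y_{n+1} = (1 + 11/13z)y_n
  so R(z) = (1 + 11/13z)/(1 − 2/13z).

Find x<0 with |R(x)|<1.
x=-0.64: |R|=0.4174
R=−1: 1+11/13x = −1+2/13x ⇒ -9/13x=2 ⇒ x=2/(-9/13)=-2.8889
Confirm numerically:
  x=-2.459: |R|=0.78407 <1
  x=-1.955: |R|=0.50296 <1
  x=-1.741: |R|=0.37320 <1
  x=-1.348: |R|=0.11646 <1
  x=-3.324: |R|=1.19931 >1
  x=-3.173: |R|=1.13217 >1
  x=-3.037: |R|=1.06989 >1
Interval (-2.8889, 0).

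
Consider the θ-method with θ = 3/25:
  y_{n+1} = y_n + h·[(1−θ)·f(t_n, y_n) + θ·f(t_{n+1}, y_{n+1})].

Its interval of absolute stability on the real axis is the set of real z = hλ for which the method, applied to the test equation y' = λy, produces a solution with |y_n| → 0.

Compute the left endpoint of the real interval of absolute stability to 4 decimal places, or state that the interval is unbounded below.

left endpoint -2.6316.

With y'=λy (z=hλ):
  y_{n+1} = y_n + z·[22/25·y_n + 3/25·y_{n+1}] ⇒ (1 − 3/25z)y_{n+1} = (1 + 22/25z)y_n
  Hence R(z) = (1 + 22/25z)/(1 − 3/25z).

Solve |R(x)|<1 on ℝ⁻.
x=-0.83: |R|=0.2452
R=−1: 1+22/25x = −1+3/25x ⇒ -19/25x=2 ⇒ x=2/(-19/25)=-2.6316
Confirm numerically:
  x=-2.551: |R|=0.95311 <1
  x=-2.347: |R|=0.83125 <1
  x=-1.146: |R|=0.00745 <1
  x=-3.142: |R|=1.28171 >1
  x=-2.835: |R|=1.11536 >1
  x=-2.803: |R|=1.09749 >1
Stable set (-2.6316, 0).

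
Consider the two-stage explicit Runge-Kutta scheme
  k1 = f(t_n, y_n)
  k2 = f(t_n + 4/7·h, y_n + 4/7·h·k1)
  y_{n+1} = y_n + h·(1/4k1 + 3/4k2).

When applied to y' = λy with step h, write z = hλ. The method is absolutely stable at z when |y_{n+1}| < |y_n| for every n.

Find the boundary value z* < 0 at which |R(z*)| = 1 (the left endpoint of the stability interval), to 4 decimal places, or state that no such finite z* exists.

left endpoint -2.3333.

Test eqn y'=λy, z=hλ:
  k1=λy_n ⇒ h·k1=z·y_n;  k2=λ(1+4/7z)y_n ⇒ h·k2=z(1+4/7z)y_n
  y_{n+1}/y_n = 1 + 1/4z + 3/4z(1+4/7z) = 1 + z + 3/7z²
  ⇒ R(z) = 1 + z + 3/7z².

Boundary: |R(x)|=1, x<0.
x=-1.24: |R|=0.4190
R=1: x+3/7x²=0 ⇒ x=−7/3=-2.3333; min R=1−1/(4·3/7)=0.4167>−1
Confirm numerically:
  x=-1.547: |R|=0.47866 <1
  x=-1.376: |R|=0.43545 <1
  x=-1.054: |R|=0.42211 <1
  x=-2.730: |R|=1.46410 >1
  x=-2.499: |R|=1.17743 >1
So |R|<1 on (-2.3333, 0).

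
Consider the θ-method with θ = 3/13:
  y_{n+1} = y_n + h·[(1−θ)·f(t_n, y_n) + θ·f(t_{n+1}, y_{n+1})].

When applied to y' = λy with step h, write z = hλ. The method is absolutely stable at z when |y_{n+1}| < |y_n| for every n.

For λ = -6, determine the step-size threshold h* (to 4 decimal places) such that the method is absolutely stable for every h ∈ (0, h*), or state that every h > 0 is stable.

Set f=λy, z=hλ:
  y_{n+1} = y_n + z·[10/13·y_n + 3/13·y_{n+1}] ⇒ (1 − 3/13z)y_{n+1} = (1 + 10/13z)y_n
  Hence R(z) = (1 + 10/13z)/(1 − 3/13z).

Need |R(x)|<1, x<0.
x=-0.54: |R|=0.5198
R=−1: 1+10/13x = −1+3/13x ⇒ -7/13x=2 ⇒ x=2/(-7/13)=-3.7143
Confirm numerically:
  x=-3.069: |R|=0.79660 <1
  x=-2.589: |R|=0.62070 <1
  x=-2.377: |R|=0.53500 <1
  x=-4.085: |R|=1.10275 >1
  x=-3.959: |R|=1.06886 >1
Stable set (-3.7143, 0).

(-3.7143,0); λ=-6 ⇒ h* = (26/7)/6 = 0.6190.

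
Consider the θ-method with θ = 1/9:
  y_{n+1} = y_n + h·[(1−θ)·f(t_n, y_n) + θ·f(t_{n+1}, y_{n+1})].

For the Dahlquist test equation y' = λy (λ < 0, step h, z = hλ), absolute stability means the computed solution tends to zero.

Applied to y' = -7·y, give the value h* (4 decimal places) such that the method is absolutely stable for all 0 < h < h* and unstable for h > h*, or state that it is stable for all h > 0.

(-2.5714,0); λ=-7 ⇒ h* = (18/7)/7 = 0.3673.

Set f=λy, z=hλ:
  y_{n+1} = y_n + z·[8/9·y_n + 1/9·y_{n+1}] ⇒ (1 − 1/9z)y_{n+1} = (1 + 8/9z)y_n
  Hence R(z) = (1 + 8/9z)/(1 − 1/9z).

Need |R(x)|<1, x<0.
x=-0.39: |R|=0.6262
R=−1: 1+8/9x = −1+1/9x ⇒ -7/9x=2 ⇒ x=2/(-7/9)=-2.5714
Confirm numerically:
  x=-2.193: |R|=0.76333 <1
  x=-1.601: |R|=0.35921 <1
  x=-1.457: |R|=0.25399 <1
  x=-1.071: |R|=0.04290 <1
  x=-3.162: |R|=1.33991 >1
  x=-2.745: |R|=1.10345 >1
  x=-2.641: |R|=1.04183 >1
Stable set (-2.5714, 0).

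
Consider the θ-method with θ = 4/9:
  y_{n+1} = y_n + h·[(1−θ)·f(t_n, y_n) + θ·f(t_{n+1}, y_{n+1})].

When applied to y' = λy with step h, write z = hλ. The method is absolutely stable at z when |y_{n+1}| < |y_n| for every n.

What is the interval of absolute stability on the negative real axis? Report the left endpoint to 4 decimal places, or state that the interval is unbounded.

(-18.0000, 0).

Set f=λy, z=hλ:
  y_{n+1} = y_n + z·[5/9·y_n + 4/9·y_{n+1}] ⇒ (1 − 4/9z)y_{n+1} = (1 + 5/9z)y_n
  so R(z) = (1 + 5/9z)/(1 − 4/9z).

Find x<0 with |R(x)|<1.
x=-1.21: |R|=0.2132
R=−1: 1+5/9x = −1+4/9x ⇒ -1/9x=2 ⇒ x=2/(-1/9)=-18.0000
Confirm numerically:
  x=-14.674: |R|=0.95087 <1
  x=-10.210: |R|=0.84370 <1
  x=-9.030: |R|=0.80120 <1
  x=-7.907: |R|=0.75158 <1
  x=-18.399: |R|=1.00483 >1
  x=-18.169: |R|=1.00207 >1
Stable set (-18.0000, 0).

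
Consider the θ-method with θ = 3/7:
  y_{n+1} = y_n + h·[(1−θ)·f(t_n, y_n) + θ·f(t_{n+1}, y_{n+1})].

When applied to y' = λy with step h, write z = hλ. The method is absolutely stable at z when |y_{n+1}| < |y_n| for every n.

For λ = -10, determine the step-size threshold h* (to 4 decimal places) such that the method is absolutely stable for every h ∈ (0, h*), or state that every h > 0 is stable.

Set f=λy, z=hλ:
  y_{n+1} = y_n + z·[4/7·y_n + 3/7·y_{n+1}] ⇒ (1 − 3/7z)y_{n+1} = (1 + 4/7z)y_n
  so R(z) = (1 + 4/7z)/(1 − 3/7z).

Solve |R(x)|<1 on ℝ⁻.
x=-1.75: |R|=0.0000
R=−1: 1+4/7x = −1+3/7x ⇒ -1/7x=2 ⇒ x=2/(-1/7)=-14.0000
Confirm numerically:
  x=-10.550: |R|=0.91074 <1
  x=-7.781: |R|=0.79504 <1
  x=-6.181: |R|=0.69389 <1
  x=-14.100: |R|=1.00203 >1
  x=-14.048: |R|=1.00098 >1
Interval (-14.0000, 0).

(-14.0000,0); λ=-10 ⇒ h* = (14)/10 = 1.4000.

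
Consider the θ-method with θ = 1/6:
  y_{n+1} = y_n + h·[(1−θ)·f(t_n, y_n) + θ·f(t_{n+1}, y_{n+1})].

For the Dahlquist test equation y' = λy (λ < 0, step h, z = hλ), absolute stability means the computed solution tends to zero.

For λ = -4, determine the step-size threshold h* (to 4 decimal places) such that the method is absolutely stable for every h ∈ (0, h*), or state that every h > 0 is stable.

On y'=λy, z=hλ:
  y_{n+1} = y_n + z·[5/6·y_n + 1/6·y_{n+1}] ⇒ (1 − 1/6z)y_{n+1} = (1 + 5/6z)y_n
  Hence R(z) = (1 + 5/6z)/(1 − 1/6z).

Boundary: |R(x)|=1, x<0.
x=-1.7: |R|=0.3247
R=−1: 1+5/6x = −1+1/6x ⇒ -2/3x=2 ⇒ x=2/(-2/3)=-3.0000
Confirm numerically:
  x=-2.750: |R|=0.88571 <1
  x=-2.570: |R|=0.79930 <1
  x=-1.714: |R|=0.33316 <1
  x=-3.511: |R|=1.21491 >1
  x=-3.507: |R|=1.21332 >1
  x=-3.332: |R|=1.14231 >1
Interval (-3.0000, 0).

(-3.0000,0); λ=-4 ⇒ h* = (3)/4 = 0.7500.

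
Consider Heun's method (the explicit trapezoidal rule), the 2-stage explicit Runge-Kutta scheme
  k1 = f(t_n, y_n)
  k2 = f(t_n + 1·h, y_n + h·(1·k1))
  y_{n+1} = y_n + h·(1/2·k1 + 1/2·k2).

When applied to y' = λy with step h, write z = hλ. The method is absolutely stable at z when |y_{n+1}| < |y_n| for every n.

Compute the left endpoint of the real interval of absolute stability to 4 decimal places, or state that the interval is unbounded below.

z* = -2.0000.

On y'=λy, z=hλ:
  order 2, 2-stage ⇒ R(z)=1+z+z^2/2
  (e.g. R(-1.33)=0.55445, |R|=0.55445)

Solve |R(x)|<1 on ℝ⁻.
x=-1.33: |R|=0.5544
|R(-1.11)|=0.5060 |R(-0.76)|=0.5288 |R(-0.55)|=0.6013
Bisect:
  x_lo=-2.4799 |R|=1.5951  x_hi=-0.0618 |R|=0.9401
  mid=-1.27087 |R|=0.53668 →hi
  mid=-1.87540 |R|=0.88316 →hi
  mid=-2.17766 |R|=1.19344 →lo
  mid=-2.02653 |R|=1.02688 →lo
  mid=-1.95096 |R|=0.95217 →hi
  mid=-1.98875 |R|=0.98881 →hi
  mid=-2.00764 |R|=1.00767 →lo
  mid=-1.99819 |R|=0.99819 →hi
  mid=-2.00291 |R|=1.00292 →lo
  ...
  [-2.00011,-1.99996] ⇒ x*=-2.0000
So |R|<1 on (-2.0000, 0).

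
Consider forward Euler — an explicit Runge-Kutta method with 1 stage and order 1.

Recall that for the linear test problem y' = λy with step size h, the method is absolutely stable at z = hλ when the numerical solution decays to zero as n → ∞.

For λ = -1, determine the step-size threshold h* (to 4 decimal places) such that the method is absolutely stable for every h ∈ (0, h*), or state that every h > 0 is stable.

(-2.0000,0); λ=-1 ⇒ h* = 2.0000.

Test eqn y'=λy, z=hλ:
  order 1, 1-stage ⇒ R(z)=1+z
  (e.g. R(-1.78)=-0.78000, |R|=0.78000)

Find x<0 with |R(x)|<1.
x=-1.78: |R|=0.7800
|R(-1.74)|=0.7400 |R(-1.68)|=0.6800 |R(-0.62)|=0.3800
Bisect:
  x_lo=-2.6368 |R|=1.6368  x_hi=-0.2782 |R|=0.7218
  mid=-1.45751 |R|=0.45751 →hi
  mid=-2.04715 |R|=1.04715 →lo
  mid=-1.75233 |R|=0.75233 →hi
  mid=-1.89974 |R|=0.89974 →hi
  mid=-1.97345 |R|=0.97345 →hi
  mid=-2.01030 |R|=1.01030 →lo
  mid=-1.99187 |R|=0.99187 →hi
  ...
  [-2.00008,-1.99994] ⇒ x*=-2.0000
So |R|<1 on (-2.0000, 0).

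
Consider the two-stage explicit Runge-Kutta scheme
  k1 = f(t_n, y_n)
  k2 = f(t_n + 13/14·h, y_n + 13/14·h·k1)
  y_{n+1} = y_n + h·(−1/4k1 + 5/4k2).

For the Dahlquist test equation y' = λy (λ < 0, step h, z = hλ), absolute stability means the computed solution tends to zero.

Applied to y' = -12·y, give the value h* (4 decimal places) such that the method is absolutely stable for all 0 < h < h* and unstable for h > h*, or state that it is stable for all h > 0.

(-0.8615,0); λ=-12 ⇒ h* = (56/65)/12 = 0.0718.

With y'=λy (z=hλ):
  k1=λy_n ⇒ h·k1=z·y_n;  k2=λ(1+13/14z)y_n ⇒ h·k2=z(1+13/14z)y_n
  y_{n+1}/y_n = 1 − 1/4z + 5/4z(1+13/14z) = 1 + z + 65/56z²
  ⇒ R(z) = 1 + z + 65/56z².

Find x<0 with |R(x)|<1.
x=-0.3: |R|=0.8045
R=1: x+65/56x²=0 ⇒ x=−56/65=-0.8615; min R=1−1/(4·65/56)=0.7846>−1
Confirm numerically:
  x=-0.824: |R|=0.96410 <1
  x=-0.738: |R|=0.89418 <1
  x=-0.703: |R|=0.87064 <1
  x=-0.651: |R|=0.84091 <1
  x=-1.356: |R|=1.77825 >1
  x=-1.339: |R|=1.74207 >1
  x=-1.043: |R|=1.21968 >1
Stable set (-0.8615, 0).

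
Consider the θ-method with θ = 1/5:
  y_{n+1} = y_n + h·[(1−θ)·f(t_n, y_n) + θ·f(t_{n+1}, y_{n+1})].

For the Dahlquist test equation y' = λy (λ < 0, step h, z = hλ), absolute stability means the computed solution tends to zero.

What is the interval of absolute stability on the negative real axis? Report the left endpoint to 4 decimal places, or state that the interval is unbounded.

(-3.3333, 0).

On y'=λy, z=hλ:
  y_{n+1} = y_n + z·[4/5·y_n + 1/5·y_{n+1}] ⇒ (1 − 1/5z)y_{n+1} = (1 + 4/5z)y_n
  ⇒ R(z) = (1 + 4/5z)/(1 − 1/5z).

Find x<0 with |R(x)|<1.
x=-1.79: |R|=0.3181
R=−1: 1+4/5x = −1+1/5x ⇒ -3/5x=2 ⇒ x=2/(-3/5)=-3.3333
Confirm numerically:
  x=-3.064: |R|=0.89980 <1
  x=-2.288: |R|=0.56970 <1
  x=-1.491: |R|=0.14851 <1
  x=-1.391: |R|=0.08825 <1
  x=-3.857: |R|=1.17737 >1
  x=-3.455: |R|=1.04317 >1
Interval (-3.3333, 0).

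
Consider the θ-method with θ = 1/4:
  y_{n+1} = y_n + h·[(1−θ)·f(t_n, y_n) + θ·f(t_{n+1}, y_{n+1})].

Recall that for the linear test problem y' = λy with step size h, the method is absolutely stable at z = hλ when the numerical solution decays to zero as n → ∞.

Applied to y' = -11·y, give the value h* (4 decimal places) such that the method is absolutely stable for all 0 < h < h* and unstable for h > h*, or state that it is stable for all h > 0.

(-4.0000,0); λ=-11 ⇒ h* = (4)/11 = 0.3636.

On y'=λy, z=hλ:
  y_{n+1} = y_n + z·[3/4·y_n + 1/4·y_{n+1}] ⇒ (1 − 1/4z)y_{n+1} = (1 + 3/4z)y_n
  so R(z) = (1 + 3/4z)/(1 − 1/4z).

Boundary: |R(x)|=1, x<0.
x=-1.64: |R|=0.1631
R=−1: 1+3/4x = −1+1/4x ⇒ -1/2x=2 ⇒ x=2/(-1/2)=-4.0000
Confirm numerically:
  x=-2.544: |R|=0.55501 <1
  x=-2.241: |R|=0.43631 <1
  x=-1.889: |R|=0.28307 <1
  x=-1.878: |R|=0.27799 <1
  x=-4.536: |R|=1.12559 >1
  x=-4.108: |R|=1.02664 >1
  x=-4.060: |R|=1.01489 >1
So |R|<1 on (-4.0000, 0).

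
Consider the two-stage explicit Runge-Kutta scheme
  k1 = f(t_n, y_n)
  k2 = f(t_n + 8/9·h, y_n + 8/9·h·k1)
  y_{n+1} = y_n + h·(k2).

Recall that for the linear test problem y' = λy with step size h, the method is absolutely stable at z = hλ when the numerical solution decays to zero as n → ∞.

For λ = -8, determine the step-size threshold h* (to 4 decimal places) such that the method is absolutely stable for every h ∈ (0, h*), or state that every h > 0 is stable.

Test eqn y'=λy, z=hλ:
  k1=λy_n ⇒ h·k1=z·y_n;  k2=λ(1+8/9z)y_n ⇒ h·k2=z(1+8/9z)y_n
  y_{n+1}/y_n = 1 + z(1+8/9z) = 1 + z + 8/9z²
  ⇒ R(z) = 1 + z + 8/9z².

Need |R(x)|<1, x<0.
x=-0.33: |R|=0.7668
R=1: x+8/9x²=0 ⇒ x=−9/8=-1.1250; min R=1−1/(4·8/9)=0.7188>−1
Confirm numerically:
  x=-1.067: |R|=0.94499 <1
  x=-0.667: |R|=0.72846 <1
  x=-0.560: |R|=0.71876 <1
  x=-1.707: |R|=1.88309 >1
  x=-1.569: |R|=1.61923 >1
  x=-1.304: |R|=1.20748 >1
Interval (-1.1250, 0).

(-1.1250,0); λ=-8 ⇒ h* = (9/8)/8 = 0.1406.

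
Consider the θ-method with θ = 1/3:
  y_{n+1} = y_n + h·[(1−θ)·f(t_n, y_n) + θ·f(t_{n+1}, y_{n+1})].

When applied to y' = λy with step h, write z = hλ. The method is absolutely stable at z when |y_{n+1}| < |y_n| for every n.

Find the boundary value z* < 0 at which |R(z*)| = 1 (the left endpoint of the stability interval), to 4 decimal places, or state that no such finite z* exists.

left endpoint -6.0000.

Test eqn y'=λy, z=hλ:
  y_{n+1} = y_n + z·[2/3·y_n + 1/3·y_{n+1}] ⇒ (1 − 1/3z)y_{n+1} = (1 + 2/3z)y_n
  Hence R(z) = (1 + 2/3z)/(1 − 1/3z).

Solve |R(x)|<1 on ℝ⁻.
x=-0.83: |R|=0.3499
R=−1: 1+2/3x = −1+1/3x ⇒ -1/3x=2 ⇒ x=2/(-1/3)=-6.0000
Confirm numerically:
  x=-5.743: |R|=0.97061 <1
  x=-4.972: |R|=0.87105 <1
  x=-4.123: |R|=0.73649 <1
  x=-3.593: |R|=0.63492 <1
  x=-6.493: |R|=1.05193 >1
  x=-6.202: |R|=1.02195 >1
  x=-6.191: |R|=1.02078 >1
Stable set (-6.0000, 0).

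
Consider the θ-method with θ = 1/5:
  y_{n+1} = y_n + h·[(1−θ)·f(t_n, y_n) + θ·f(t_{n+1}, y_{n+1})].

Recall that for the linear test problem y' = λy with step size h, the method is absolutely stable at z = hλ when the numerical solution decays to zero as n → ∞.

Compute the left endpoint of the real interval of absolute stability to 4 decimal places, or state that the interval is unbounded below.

z* = -3.3333.

Set f=λy, z=hλ:
  y_{n+1} = y_n + z·[4/5·y_n + 1/5·y_{n+1}] ⇒ (1 − 1/5z)y_{n+1} = (1 + 4/5z)y_n
  R(z) = (1 + 4/5z)/(1 − 1/5z).

Find x<0 with |R(x)|<1.
x=-1.74: |R|=0.2908
R=−1: 1+4/5x = −1+1/5x ⇒ -3/5x=2 ⇒ x=2/(-3/5)=-3.3333
Confirm numerically:
  x=-2.340: |R|=0.59401 <1
  x=-2.253: |R|=0.55315 <1
  x=-1.747: |R|=0.29465 <1
  x=-3.625: |R|=1.10145 >1
  x=-3.525: |R|=1.06745 >1
  x=-3.369: |R|=1.01279 >1
Stable set (-3.3333, 0).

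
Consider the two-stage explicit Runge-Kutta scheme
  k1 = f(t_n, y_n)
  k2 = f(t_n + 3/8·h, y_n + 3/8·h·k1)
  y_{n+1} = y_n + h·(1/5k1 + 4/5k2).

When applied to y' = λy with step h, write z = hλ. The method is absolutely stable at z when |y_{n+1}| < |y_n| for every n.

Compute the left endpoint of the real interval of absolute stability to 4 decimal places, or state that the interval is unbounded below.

On y'=λy, z=hλ:
  k1=λy_n ⇒ h·k1=z·y_n;  k2=λ(1+3/8z)y_n ⇒ h·k2=z(1+3/8z)y_n
  y_{n+1}/y_n = 1 + 1/5z + 4/5z(1+3/8z) = 1 + z + 3/10z²
  Hence R(z) = 1 + z + 3/10z².

Find x<0 with |R(x)|<1.
x=-0.93: |R|=0.3295
R=1: x+3/10x²=0 ⇒ x=−10/3=-3.3333; min R=1−1/(4·3/10)=0.1667>−1
Confirm numerically:
  x=-3.279: |R|=0.94655 <1
  x=-2.012: |R|=0.20244 <1
  x=-1.784: |R|=0.17080 <1
  x=-3.915: |R|=1.68317 >1
  x=-3.534: |R|=1.21275 >1
  x=-3.508: |R|=1.18382 >1
Interval (-3.3333, 0).

z* = -3.3333.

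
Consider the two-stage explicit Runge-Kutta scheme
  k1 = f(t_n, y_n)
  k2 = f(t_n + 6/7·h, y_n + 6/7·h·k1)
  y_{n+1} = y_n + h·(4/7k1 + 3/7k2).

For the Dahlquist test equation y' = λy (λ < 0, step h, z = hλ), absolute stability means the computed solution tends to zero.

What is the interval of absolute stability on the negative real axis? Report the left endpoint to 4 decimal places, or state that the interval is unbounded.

With y'=λy (z=hλ):
  k1=λy_n ⇒ h·k1=z·y_n;  k2=λ(1+6/7z)y_n ⇒ h·k2=z(1+6/7z)y_n
  y_{n+1}/y_n = 1 + 4/7z + 3/7z(1+6/7z) = 1 + z + 18/49z²
  ⇒ R(z) = 1 + z + 18/49z².

Find x<0 with |R(x)|<1.
x=-1.49: |R|=0.3255
R=1: x+18/49x²=0 ⇒ x=−49/18=-2.7222; min R=1−1/(4·18/49)=0.3194>−1
Confirm numerically:
  x=-2.447: |R|=0.75260 <1
  x=-2.189: |R|=0.57122 <1
  x=-1.826: |R|=0.39884 <1
  x=-1.359: |R|=0.31945 <1
  x=-2.952: |R|=1.24917 >1
  x=-2.805: |R|=1.08529 >1
Interval (-2.7222, 0).

(-2.7222, 0).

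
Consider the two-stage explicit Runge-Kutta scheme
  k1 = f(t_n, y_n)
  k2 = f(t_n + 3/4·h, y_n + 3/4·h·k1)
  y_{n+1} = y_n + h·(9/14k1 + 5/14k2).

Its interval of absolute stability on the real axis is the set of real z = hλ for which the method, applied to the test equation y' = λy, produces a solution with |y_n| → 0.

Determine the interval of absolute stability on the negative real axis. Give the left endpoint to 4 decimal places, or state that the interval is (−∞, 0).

Test eqn y'=λy, z=hλ:
  k1=λy_n ⇒ h·k1=z·y_n;  k2=λ(1+3/4z)y_n ⇒ h·k2=z(1+3/4z)y_n
  y_{n+1}/y_n = 1 + 9/14z + 5/14z(1+3/4z) = 1 + z + 15/56z²
  so R(z) = 1 + z + 15/56z².

Find x<0 with |R(x)|<1.
x=-0.89: |R|=0.3222
R=1: x+15/56x²=0 ⇒ x=−56/15=-3.7333; min R=1−1/(4·15/56)=0.0667>−1
Confirm numerically:
  x=-2.999: |R|=0.41011 <1
  x=-2.338: |R|=0.12617 <1
  x=-2.318: |R|=0.12123 <1
  x=-1.936: |R|=0.06795 <1
  x=-4.261: |R|=1.60225 >1
  x=-3.876: |R|=1.14812 >1
Stable set (-3.7333, 0).

(-3.7333, 0).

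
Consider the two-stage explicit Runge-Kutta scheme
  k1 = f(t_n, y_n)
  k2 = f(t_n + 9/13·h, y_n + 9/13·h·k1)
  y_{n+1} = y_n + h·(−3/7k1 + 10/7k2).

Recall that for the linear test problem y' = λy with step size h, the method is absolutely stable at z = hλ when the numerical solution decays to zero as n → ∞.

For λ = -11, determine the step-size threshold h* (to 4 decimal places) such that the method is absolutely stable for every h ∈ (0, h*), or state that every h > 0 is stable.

(-1.0111,0); λ=-11 ⇒ h* = (91/90)/11 = 0.0919.

Test eqn y'=λy, z=hλ:
  k1=λy_n ⇒ h·k1=z·y_n;  k2=λ(1+9/13z)y_n ⇒ h·k2=z(1+9/13z)y_n
  y_{n+1}/y_n = 1 − 3/7z + 10/7z(1+9/13z) = 1 + z + 90/91z²
  Hence R(z) = 1 + z + 90/91z².

Find x<0 with |R(x)|<1.
x=-0.9: |R|=0.9011
R=1: x+90/91x²=0 ⇒ x=−91/90=-1.0111; min R=1−1/(4·90/91)=0.7472>−1
Confirm numerically:
  x=-0.723: |R|=0.79398 <1
  x=-0.527: |R|=0.74768 <1
  x=-0.432: |R|=0.75257 <1
  x=-1.579: |R|=1.88684 >1
  x=-1.221: |R|=1.25346 >1
So |R|<1 on (-1.0111, 0).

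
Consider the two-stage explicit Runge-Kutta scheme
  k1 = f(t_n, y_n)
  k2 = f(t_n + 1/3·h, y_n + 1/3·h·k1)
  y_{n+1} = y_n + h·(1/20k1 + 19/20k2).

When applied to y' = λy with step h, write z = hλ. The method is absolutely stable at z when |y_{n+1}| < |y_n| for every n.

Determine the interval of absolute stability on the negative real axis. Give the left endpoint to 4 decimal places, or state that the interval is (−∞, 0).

z∈(-3.1579,0).

Set f=λy, z=hλ:
  k1=λy_n ⇒ h·k1=z·y_n;  k2=λ(1+1/3z)y_n ⇒ h·k2=z(1+1/3z)y_n
  y_{n+1}/y_n = 1 + 1/20z + 19/20z(1+1/3z) = 1 + z + 19/60z²
  ⇒ R(z) = 1 + z + 19/60z².

Boundary: |R(x)|=1, x<0.
x=-1.25: |R|=0.2448
R=1: x+19/60x²=0 ⇒ x=−60/19=-3.1579; min R=1−1/(4·19/60)=0.2105>−1
Confirm numerically:
  x=-2.218: |R|=0.33985 <1
  x=-2.125: |R|=0.30495 <1
  x=-1.984: |R|=0.26248 <1
  x=-3.722: |R|=1.66487 >1
  x=-3.708: |R|=1.64593 >1
  x=-3.485: |R|=1.36099 >1
Interval (-3.1579, 0).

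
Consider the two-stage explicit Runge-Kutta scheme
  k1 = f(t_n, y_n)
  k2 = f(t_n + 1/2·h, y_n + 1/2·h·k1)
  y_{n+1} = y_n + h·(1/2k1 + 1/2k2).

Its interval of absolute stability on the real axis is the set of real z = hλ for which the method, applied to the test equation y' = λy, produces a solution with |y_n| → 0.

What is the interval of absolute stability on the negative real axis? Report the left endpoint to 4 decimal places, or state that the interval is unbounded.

With y'=λy (z=hλ):
  k1=λy_n ⇒ h·k1=z·y_n;  k2=λ(1+1/2z)y_n ⇒ h·k2=z(1+1/2z)y_n
  y_{n+1}/y_n = 1 + 1/2z + 1/2z(1+1/2z) = 1 + z + 1/4z²
  Hence R(z) = 1 + z + 1/4z².

Need |R(x)|<1, x<0.
x=-1.69: |R|=0.0240
R=1: x+1/4x²=0 ⇒ x=−4=-4.0000; min R=1−1/(4·1/4)=0.0000>−1
Confirm numerically:
  x=-3.303: |R|=0.42445 <1
  x=-2.907: |R|=0.20566 <1
  x=-2.652: |R|=0.10628 <1
  x=-4.490: |R|=1.55003 >1
  x=-4.053: |R|=1.05370 >1
Interval (-4.0000, 0).

z∈(-4.0000,0).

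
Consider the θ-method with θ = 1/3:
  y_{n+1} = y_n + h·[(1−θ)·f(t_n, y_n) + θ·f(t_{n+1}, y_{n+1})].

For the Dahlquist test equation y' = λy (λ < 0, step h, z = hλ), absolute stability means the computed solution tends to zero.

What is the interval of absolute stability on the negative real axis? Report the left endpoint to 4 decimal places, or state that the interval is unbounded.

(-6.0000, 0).

Set f=λy, z=hλ:
  y_{n+1} = y_n + z·[2/3·y_n + 1/3·y_{n+1}] ⇒ (1 − 1/3z)y_{n+1} = (1 + 2/3z)y_n
  Hence R(z) = (1 + 2/3z)/(1 − 1/3z).

Boundary: |R(x)|=1, x<0.
x=-0.48: |R|=0.5862
R=−1: 1+2/3x = −1+1/3x ⇒ -1/3x=2 ⇒ x=2/(-1/3)=-6.0000
Confirm numerically:
  x=-5.865: |R|=0.98477 <1
  x=-5.711: |R|=0.96682 <1
  x=-4.005: |R|=0.71520 <1
  x=-6.382: |R|=1.04072 >1
  x=-6.240: |R|=1.02597 >1
  x=-6.067: |R|=1.00739 >1
So |R|<1 on (-6.0000, 0).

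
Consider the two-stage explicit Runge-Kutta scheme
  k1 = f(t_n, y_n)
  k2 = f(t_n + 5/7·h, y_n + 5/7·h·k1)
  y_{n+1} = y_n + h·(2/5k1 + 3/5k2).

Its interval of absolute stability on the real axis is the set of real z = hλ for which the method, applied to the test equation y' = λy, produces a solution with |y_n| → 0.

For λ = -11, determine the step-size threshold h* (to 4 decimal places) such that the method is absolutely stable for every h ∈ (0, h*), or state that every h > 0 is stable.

Set f=λy, z=hλ:
  k1=λy_n ⇒ h·k1=z·y_n;  k2=λ(1+5/7z)y_n ⇒ h·k2=z(1+5/7z)y_n
  y_{n+1}/y_n = 1 + 2/5z + 3/5z(1+5/7z) = 1 + z + 3/7z²
  R(z) = 1 + z + 3/7z².

Solve |R(x)|<1 on ℝ⁻.
x=-1.67: |R|=0.5252
R=1: x+3/7x²=0 ⇒ x=−7/3=-2.3333; min R=1−1/(4·3/7)=0.4167>−1
Confirm numerically:
  x=-2.221: |R|=0.89307 <1
  x=-1.916: |R|=0.65731 <1
  x=-1.563: |R|=0.48399 <1
  x=-1.546: |R|=0.47834 <1
  x=-2.543: |R|=1.22851 >1
  x=-2.439: |R|=1.11045 >1
  x=-2.429: |R|=1.09959 >1
Interval (-2.3333, 0).

(-2.3333,0); λ=-11 ⇒ h* = (7/3)/11 = 0.2121.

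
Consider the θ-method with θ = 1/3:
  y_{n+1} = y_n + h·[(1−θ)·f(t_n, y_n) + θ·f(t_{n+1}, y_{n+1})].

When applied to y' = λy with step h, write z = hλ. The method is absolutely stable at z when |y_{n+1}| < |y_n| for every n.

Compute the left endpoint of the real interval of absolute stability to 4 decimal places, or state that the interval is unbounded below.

left endpoint -6.0000.

With y'=λy (z=hλ):
  y_{n+1} = y_n + z·[2/3·y_n + 1/3·y_{n+1}] ⇒ (1 − 1/3z)y_{n+1} = (1 + 2/3z)y_n
  ⇒ R(z) = (1 + 2/3z)/(1 − 1/3z).

Solve |R(x)|<1 on ℝ⁻.
x=-0.31: |R|=0.7190
R=−1: 1+2/3x = −1+1/3x ⇒ -1/3x=2 ⇒ x=2/(-1/3)=-6.0000
Confirm numerically:
  x=-5.916: |R|=0.99058 <1
  x=-5.700: |R|=0.96552 <1
  x=-3.798: |R|=0.67608 <1
  x=-3.728: |R|=0.66231 <1
  x=-6.369: |R|=1.03939 >1
  x=-6.327: |R|=1.03506 >1
Interval (-6.0000, 0).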